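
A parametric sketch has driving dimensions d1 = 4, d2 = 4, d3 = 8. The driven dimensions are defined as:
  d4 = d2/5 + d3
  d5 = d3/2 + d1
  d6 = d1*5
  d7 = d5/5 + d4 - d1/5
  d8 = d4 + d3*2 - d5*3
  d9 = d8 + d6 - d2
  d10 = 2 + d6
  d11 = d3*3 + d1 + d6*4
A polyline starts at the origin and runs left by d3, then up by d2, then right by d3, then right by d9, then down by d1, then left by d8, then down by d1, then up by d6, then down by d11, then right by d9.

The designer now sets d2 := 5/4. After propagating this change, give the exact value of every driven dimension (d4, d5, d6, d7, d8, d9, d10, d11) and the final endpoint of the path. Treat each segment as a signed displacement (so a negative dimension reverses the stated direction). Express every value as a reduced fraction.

Apply edit: d2 := 5/4
  d4 = d2/5 + d3 = 33/4
  d5 = d3/2 + d1 = 8
  d6 = d1*5 = 20
  d7 = d5/5 + d4 - d1/5 = 181/20
  d8 = d4 + d3*2 - d5*3 = 1/4
  d9 = d8 + d6 - d2 = 19
  d10 = 2 + d6 = 22
  d11 = d3*3 + d1 + d6*4 = 108
Walk from origin (0, 0):
  seg 1: left by d3 = 8 → (-8, 0)
  seg 2: up by d2 = 5/4 → (-8, 5/4)
  seg 3: right by d3 = 8 → (0, 5/4)
  seg 4: right by d9 = 19 → (19, 5/4)
  seg 5: down by d1 = 4 → (19, -11/4)
  seg 6: left by d8 = 1/4 → (75/4, -11/4)
  seg 7: down by d1 = 4 → (75/4, -27/4)
  seg 8: up by d6 = 20 → (75/4, 53/4)
  seg 9: down by d11 = 108 → (75/4, -379/4)
  seg 10: right by d9 = 19 → (151/4, -379/4)

d4 = 33/4
d5 = 8
d6 = 20
d7 = 181/20
d8 = 1/4
d9 = 19
d10 = 22
d11 = 108
endpoint = (151/4, -379/4)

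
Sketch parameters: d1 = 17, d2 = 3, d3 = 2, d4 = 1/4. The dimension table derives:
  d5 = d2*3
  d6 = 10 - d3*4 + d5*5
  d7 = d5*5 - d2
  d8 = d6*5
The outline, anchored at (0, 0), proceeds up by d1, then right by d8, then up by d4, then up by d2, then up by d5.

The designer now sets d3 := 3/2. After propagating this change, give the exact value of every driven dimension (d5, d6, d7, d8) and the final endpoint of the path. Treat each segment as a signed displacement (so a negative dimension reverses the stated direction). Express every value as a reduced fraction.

d5 = 9
d6 = 49
d7 = 42
d8 = 245
endpoint = (245, 117/4)

Apply edit: d3 := 3/2
  d5 = d2*3 = 9
  d6 = 10 - d3*4 + d5*5 = 49
  d7 = d5*5 - d2 = 42
  d8 = d6*5 = 245
Walk from origin (0, 0):
  seg 1: up by d1 = 17 → (0, 17)
  seg 2: right by d8 = 245 → (245, 17)
  seg 3: up by d4 = 1/4 → (245, 69/4)
  seg 4: up by d2 = 3 → (245, 81/4)
  seg 5: up by d5 = 9 → (245, 117/4)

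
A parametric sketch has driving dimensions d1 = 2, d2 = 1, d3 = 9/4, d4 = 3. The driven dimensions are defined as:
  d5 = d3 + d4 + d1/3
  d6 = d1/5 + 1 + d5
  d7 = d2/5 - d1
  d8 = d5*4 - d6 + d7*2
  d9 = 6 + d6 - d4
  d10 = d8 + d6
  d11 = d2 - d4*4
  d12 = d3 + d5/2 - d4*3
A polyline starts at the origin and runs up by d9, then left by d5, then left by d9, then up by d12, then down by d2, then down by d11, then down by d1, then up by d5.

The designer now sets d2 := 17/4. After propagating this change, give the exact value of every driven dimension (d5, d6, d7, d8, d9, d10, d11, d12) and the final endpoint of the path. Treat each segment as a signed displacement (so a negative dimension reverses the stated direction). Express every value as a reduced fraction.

d5 = 71/12
d6 = 439/60
d7 = -23/20
d8 = 281/20
d9 = 619/60
d10 = 641/30
d11 = -31/4
d12 = -91/24
endpoint = (-487/30, 1673/120)

Apply edit: d2 := 17/4
  d5 = d3 + d4 + d1/3 = 71/12
  d6 = d1/5 + 1 + d5 = 439/60
  d7 = d2/5 - d1 = -23/20
  d8 = d5*4 - d6 + d7*2 = 281/20
  d9 = 6 + d6 - d4 = 619/60
  d10 = d8 + d6 = 641/30
  d11 = d2 - d4*4 = -31/4
  d12 = d3 + d5/2 - d4*3 = -91/24
Walk from origin (0, 0):
  seg 1: up by d9 = 619/60 → (0, 619/60)
  seg 2: left by d5 = 71/12 → (-71/12, 619/60)
  seg 3: left by d9 = 619/60 → (-487/30, 619/60)
  seg 4: up by d12 = -91/24 → (-487/30, 261/40)
  seg 5: down by d2 = 17/4 → (-487/30, 91/40)
  seg 6: down by d11 = -31/4 → (-487/30, 401/40)
  seg 7: down by d1 = 2 → (-487/30, 321/40)
  seg 8: up by d5 = 71/12 → (-487/30, 1673/120)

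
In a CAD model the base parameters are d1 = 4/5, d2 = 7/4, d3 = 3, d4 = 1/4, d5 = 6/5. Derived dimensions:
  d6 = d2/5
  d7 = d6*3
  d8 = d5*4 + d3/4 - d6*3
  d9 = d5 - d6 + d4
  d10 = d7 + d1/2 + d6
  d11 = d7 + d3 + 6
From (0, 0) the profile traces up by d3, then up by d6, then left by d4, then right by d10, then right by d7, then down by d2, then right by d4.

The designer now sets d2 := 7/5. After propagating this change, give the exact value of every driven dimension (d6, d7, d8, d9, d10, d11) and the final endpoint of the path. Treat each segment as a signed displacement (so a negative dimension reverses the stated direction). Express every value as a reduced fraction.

Apply edit: d2 := 7/5
  d6 = d2/5 = 7/25
  d7 = d6*3 = 21/25
  d8 = d5*4 + d3/4 - d6*3 = 471/100
  d9 = d5 - d6 + d4 = 117/100
  d10 = d7 + d1/2 + d6 = 38/25
  d11 = d7 + d3 + 6 = 246/25
Walk from origin (0, 0):
  seg 1: up by d3 = 3 → (0, 3)
  seg 2: up by d6 = 7/25 → (0, 82/25)
  seg 3: left by d4 = 1/4 → (-1/4, 82/25)
  seg 4: right by d10 = 38/25 → (127/100, 82/25)
  seg 5: right by d7 = 21/25 → (211/100, 82/25)
  seg 6: down by d2 = 7/5 → (211/100, 47/25)
  seg 7: right by d4 = 1/4 → (59/25, 47/25)

d6 = 7/25
d7 = 21/25
d8 = 471/100
d9 = 117/100
d10 = 38/25
d11 = 246/25
endpoint = (59/25, 47/25)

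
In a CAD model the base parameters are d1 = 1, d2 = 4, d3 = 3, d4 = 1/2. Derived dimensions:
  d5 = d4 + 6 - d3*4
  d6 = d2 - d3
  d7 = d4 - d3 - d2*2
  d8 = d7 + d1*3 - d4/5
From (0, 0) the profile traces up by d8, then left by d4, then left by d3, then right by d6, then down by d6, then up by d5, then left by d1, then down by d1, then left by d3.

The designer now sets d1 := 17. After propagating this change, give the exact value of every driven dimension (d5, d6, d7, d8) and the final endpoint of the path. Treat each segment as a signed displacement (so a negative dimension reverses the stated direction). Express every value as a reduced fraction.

d5 = -11/2
d6 = 1
d7 = -21/2
d8 = 202/5
endpoint = (-45/2, 169/10)

Apply edit: d1 := 17
  d5 = d4 + 6 - d3*4 = -11/2
  d6 = d2 - d3 = 1
  d7 = d4 - d3 - d2*2 = -21/2
  d8 = d7 + d1*3 - d4/5 = 202/5
Walk from origin (0, 0):
  seg 1: up by d8 = 202/5 → (0, 202/5)
  seg 2: left by d4 = 1/2 → (-1/2, 202/5)
  seg 3: left by d3 = 3 → (-7/2, 202/5)
  seg 4: right by d6 = 1 → (-5/2, 202/5)
  seg 5: down by d6 = 1 → (-5/2, 197/5)
  seg 6: up by d5 = -11/2 → (-5/2, 339/10)
  seg 7: left by d1 = 17 → (-39/2, 339/10)
  seg 8: down by d1 = 17 → (-39/2, 169/10)
  seg 9: left by d3 = 3 → (-45/2, 169/10)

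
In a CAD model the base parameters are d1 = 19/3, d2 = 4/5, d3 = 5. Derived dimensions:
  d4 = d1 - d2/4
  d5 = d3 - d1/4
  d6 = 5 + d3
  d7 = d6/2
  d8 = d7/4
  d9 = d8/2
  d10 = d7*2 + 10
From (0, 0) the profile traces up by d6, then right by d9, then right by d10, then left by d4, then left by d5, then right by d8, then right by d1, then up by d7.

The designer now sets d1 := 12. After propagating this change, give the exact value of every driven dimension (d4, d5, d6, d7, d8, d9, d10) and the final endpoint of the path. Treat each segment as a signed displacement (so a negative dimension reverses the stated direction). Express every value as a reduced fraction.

Apply edit: d1 := 12
  d4 = d1 - d2/4 = 59/5
  d5 = d3 - d1/4 = 2
  d6 = 5 + d3 = 10
  d7 = d6/2 = 5
  d8 = d7/4 = 5/4
  d9 = d8/2 = 5/8
  d10 = d7*2 + 10 = 20
Walk from origin (0, 0):
  seg 1: up by d6 = 10 → (0, 10)
  seg 2: right by d9 = 5/8 → (5/8, 10)
  seg 3: right by d10 = 20 → (165/8, 10)
  seg 4: left by d4 = 59/5 → (353/40, 10)
  seg 5: left by d5 = 2 → (273/40, 10)
  seg 6: right by d8 = 5/4 → (323/40, 10)
  seg 7: right by d1 = 12 → (803/40, 10)
  seg 8: up by d7 = 5 → (803/40, 15)

d4 = 59/5
d5 = 2
d6 = 10
d7 = 5
d8 = 5/4
d9 = 5/8
d10 = 20
endpoint = (803/40, 15)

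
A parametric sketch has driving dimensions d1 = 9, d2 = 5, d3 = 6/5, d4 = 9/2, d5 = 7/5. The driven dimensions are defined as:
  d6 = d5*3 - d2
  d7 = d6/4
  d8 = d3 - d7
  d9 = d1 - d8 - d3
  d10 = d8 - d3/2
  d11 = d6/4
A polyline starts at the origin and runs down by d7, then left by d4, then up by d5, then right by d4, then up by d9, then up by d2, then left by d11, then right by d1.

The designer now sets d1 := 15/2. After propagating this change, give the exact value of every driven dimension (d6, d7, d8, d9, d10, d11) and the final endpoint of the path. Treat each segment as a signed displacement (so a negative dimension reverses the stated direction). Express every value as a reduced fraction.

d6 = -4/5
d7 = -1/5
d8 = 7/5
d9 = 49/10
d10 = 4/5
d11 = -1/5
endpoint = (77/10, 23/2)

Apply edit: d1 := 15/2
  d6 = d5*3 - d2 = -4/5
  d7 = d6/4 = -1/5
  d8 = d3 - d7 = 7/5
  d9 = d1 - d8 - d3 = 49/10
  d10 = d8 - d3/2 = 4/5
  d11 = d6/4 = -1/5
Walk from origin (0, 0):
  seg 1: down by d7 = -1/5 → (0, 1/5)
  seg 2: left by d4 = 9/2 → (-9/2, 1/5)
  seg 3: up by d5 = 7/5 → (-9/2, 8/5)
  seg 4: right by d4 = 9/2 → (0, 8/5)
  seg 5: up by d9 = 49/10 → (0, 13/2)
  seg 6: up by d2 = 5 → (0, 23/2)
  seg 7: left by d11 = -1/5 → (1/5, 23/2)
  seg 8: right by d1 = 15/2 → (77/10, 23/2)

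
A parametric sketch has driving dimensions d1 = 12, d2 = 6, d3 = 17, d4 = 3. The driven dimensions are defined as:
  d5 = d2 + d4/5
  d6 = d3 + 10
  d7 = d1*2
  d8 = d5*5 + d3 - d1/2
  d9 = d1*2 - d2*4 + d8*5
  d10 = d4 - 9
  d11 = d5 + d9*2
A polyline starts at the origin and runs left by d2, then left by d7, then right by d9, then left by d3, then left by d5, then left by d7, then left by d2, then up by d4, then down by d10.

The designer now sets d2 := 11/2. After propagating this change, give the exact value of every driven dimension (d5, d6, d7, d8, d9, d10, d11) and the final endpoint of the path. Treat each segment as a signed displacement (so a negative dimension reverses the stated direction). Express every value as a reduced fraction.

d5 = 61/10
d6 = 27
d7 = 24
d8 = 83/2
d9 = 419/2
d10 = -6
d11 = 4251/10
endpoint = (637/5, 9)

Apply edit: d2 := 11/2
  d5 = d2 + d4/5 = 61/10
  d6 = d3 + 10 = 27
  d7 = d1*2 = 24
  d8 = d5*5 + d3 - d1/2 = 83/2
  d9 = d1*2 - d2*4 + d8*5 = 419/2
  d10 = d4 - 9 = -6
  d11 = d5 + d9*2 = 4251/10
Walk from origin (0, 0):
  seg 1: left by d2 = 11/2 → (-11/2, 0)
  seg 2: left by d7 = 24 → (-59/2, 0)
  seg 3: right by d9 = 419/2 → (180, 0)
  seg 4: left by d3 = 17 → (163, 0)
  seg 5: left by d5 = 61/10 → (1569/10, 0)
  seg 6: left by d7 = 24 → (1329/10, 0)
  seg 7: left by d2 = 11/2 → (637/5, 0)
  seg 8: up by d4 = 3 → (637/5, 3)
  seg 9: down by d10 = -6 → (637/5, 9)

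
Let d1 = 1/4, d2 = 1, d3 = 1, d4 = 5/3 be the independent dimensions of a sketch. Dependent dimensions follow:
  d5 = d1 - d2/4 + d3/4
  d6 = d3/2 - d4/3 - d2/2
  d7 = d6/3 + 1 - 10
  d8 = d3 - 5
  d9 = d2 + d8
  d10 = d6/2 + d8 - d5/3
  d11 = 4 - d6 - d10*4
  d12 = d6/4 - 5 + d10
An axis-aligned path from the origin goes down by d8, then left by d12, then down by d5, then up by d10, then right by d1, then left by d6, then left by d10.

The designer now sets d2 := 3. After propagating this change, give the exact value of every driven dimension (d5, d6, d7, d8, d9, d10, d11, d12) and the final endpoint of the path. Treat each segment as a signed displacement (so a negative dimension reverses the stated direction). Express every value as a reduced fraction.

d5 = -1/4
d6 = -14/9
d7 = -257/27
d8 = -4
d9 = -1
d10 = -169/36
d11 = 73/3
d12 = -121/12
endpoint = (199/12, -4/9)

Apply edit: d2 := 3
  d5 = d1 - d2/4 + d3/4 = -1/4
  d6 = d3/2 - d4/3 - d2/2 = -14/9
  d7 = d6/3 + 1 - 10 = -257/27
  d8 = d3 - 5 = -4
  d9 = d2 + d8 = -1
  d10 = d6/2 + d8 - d5/3 = -169/36
  d11 = 4 - d6 - d10*4 = 73/3
  d12 = d6/4 - 5 + d10 = -121/12
Walk from origin (0, 0):
  seg 1: down by d8 = -4 → (0, 4)
  seg 2: left by d12 = -121/12 → (121/12, 4)
  seg 3: down by d5 = -1/4 → (121/12, 17/4)
  seg 4: up by d10 = -169/36 → (121/12, -4/9)
  seg 5: right by d1 = 1/4 → (31/3, -4/9)
  seg 6: left by d6 = -14/9 → (107/9, -4/9)
  seg 7: left by d10 = -169/36 → (199/12, -4/9)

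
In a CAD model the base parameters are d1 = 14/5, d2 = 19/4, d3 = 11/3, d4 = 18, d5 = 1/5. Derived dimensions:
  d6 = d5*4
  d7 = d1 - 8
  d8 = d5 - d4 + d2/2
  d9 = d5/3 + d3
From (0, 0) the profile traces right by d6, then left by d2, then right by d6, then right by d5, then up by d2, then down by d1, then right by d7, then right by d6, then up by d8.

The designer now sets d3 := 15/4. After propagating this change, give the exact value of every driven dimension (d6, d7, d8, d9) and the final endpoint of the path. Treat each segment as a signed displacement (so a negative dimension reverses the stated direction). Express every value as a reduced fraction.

Apply edit: d3 := 15/4
  d6 = d5*4 = 4/5
  d7 = d1 - 8 = -26/5
  d8 = d5 - d4 + d2/2 = -617/40
  d9 = d5/3 + d3 = 229/60
Walk from origin (0, 0):
  seg 1: right by d6 = 4/5 → (4/5, 0)
  seg 2: left by d2 = 19/4 → (-79/20, 0)
  seg 3: right by d6 = 4/5 → (-63/20, 0)
  seg 4: right by d5 = 1/5 → (-59/20, 0)
  seg 5: up by d2 = 19/4 → (-59/20, 19/4)
  seg 6: down by d1 = 14/5 → (-59/20, 39/20)
  seg 7: right by d7 = -26/5 → (-163/20, 39/20)
  seg 8: right by d6 = 4/5 → (-147/20, 39/20)
  seg 9: up by d8 = -617/40 → (-147/20, -539/40)

d6 = 4/5
d7 = -26/5
d8 = -617/40
d9 = 229/60
endpoint = (-147/20, -539/40)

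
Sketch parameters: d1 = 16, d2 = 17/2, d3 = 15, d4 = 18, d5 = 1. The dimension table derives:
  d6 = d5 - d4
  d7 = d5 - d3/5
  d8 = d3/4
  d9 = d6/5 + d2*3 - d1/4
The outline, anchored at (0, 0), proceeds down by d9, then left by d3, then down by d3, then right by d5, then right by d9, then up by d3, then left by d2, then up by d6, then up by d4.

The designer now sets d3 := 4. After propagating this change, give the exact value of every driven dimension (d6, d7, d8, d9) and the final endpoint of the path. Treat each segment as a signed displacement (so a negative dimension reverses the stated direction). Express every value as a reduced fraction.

Apply edit: d3 := 4
  d6 = d5 - d4 = -17
  d7 = d5 - d3/5 = 1/5
  d8 = d3/4 = 1
  d9 = d6/5 + d2*3 - d1/4 = 181/10
Walk from origin (0, 0):
  seg 1: down by d9 = 181/10 → (0, -181/10)
  seg 2: left by d3 = 4 → (-4, -181/10)
  seg 3: down by d3 = 4 → (-4, -221/10)
  seg 4: right by d5 = 1 → (-3, -221/10)
  seg 5: right by d9 = 181/10 → (151/10, -221/10)
  seg 6: up by d3 = 4 → (151/10, -181/10)
  seg 7: left by d2 = 17/2 → (33/5, -181/10)
  seg 8: up by d6 = -17 → (33/5, -351/10)
  seg 9: up by d4 = 18 → (33/5, -171/10)

d6 = -17
d7 = 1/5
d8 = 1
d9 = 181/10
endpoint = (33/5, -171/10)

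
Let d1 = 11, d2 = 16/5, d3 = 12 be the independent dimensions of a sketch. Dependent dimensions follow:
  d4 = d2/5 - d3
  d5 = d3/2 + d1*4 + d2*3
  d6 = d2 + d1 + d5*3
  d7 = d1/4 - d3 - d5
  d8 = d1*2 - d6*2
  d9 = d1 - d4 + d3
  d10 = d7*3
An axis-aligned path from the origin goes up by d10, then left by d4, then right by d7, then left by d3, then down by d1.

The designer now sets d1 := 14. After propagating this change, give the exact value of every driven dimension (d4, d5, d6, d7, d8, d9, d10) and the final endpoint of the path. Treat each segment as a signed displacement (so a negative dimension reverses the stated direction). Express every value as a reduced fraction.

d4 = -284/25
d5 = 358/5
d6 = 232
d7 = -801/10
d8 = -436
d9 = 934/25
d10 = -2403/10
endpoint = (-4037/50, -2543/10)

Apply edit: d1 := 14
  d4 = d2/5 - d3 = -284/25
  d5 = d3/2 + d1*4 + d2*3 = 358/5
  d6 = d2 + d1 + d5*3 = 232
  d7 = d1/4 - d3 - d5 = -801/10
  d8 = d1*2 - d6*2 = -436
  d9 = d1 - d4 + d3 = 934/25
  d10 = d7*3 = -2403/10
Walk from origin (0, 0):
  seg 1: up by d10 = -2403/10 → (0, -2403/10)
  seg 2: left by d4 = -284/25 → (284/25, -2403/10)
  seg 3: right by d7 = -801/10 → (-3437/50, -2403/10)
  seg 4: left by d3 = 12 → (-4037/50, -2403/10)
  seg 5: down by d1 = 14 → (-4037/50, -2543/10)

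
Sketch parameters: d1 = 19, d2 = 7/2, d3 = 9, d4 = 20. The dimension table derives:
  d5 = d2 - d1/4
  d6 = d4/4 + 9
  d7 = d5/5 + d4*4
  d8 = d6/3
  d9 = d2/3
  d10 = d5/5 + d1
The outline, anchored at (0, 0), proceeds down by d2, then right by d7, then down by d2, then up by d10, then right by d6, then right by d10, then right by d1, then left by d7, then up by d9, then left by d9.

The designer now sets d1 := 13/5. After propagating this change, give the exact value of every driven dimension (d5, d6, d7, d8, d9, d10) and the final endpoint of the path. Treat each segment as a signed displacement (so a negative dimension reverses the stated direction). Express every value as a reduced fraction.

Apply edit: d1 := 13/5
  d5 = d2 - d1/4 = 57/20
  d6 = d4/4 + 9 = 14
  d7 = d5/5 + d4*4 = 8057/100
  d8 = d6/3 = 14/3
  d9 = d2/3 = 7/6
  d10 = d5/5 + d1 = 317/100
Walk from origin (0, 0):
  seg 1: down by d2 = 7/2 → (0, -7/2)
  seg 2: right by d7 = 8057/100 → (8057/100, -7/2)
  seg 3: down by d2 = 7/2 → (8057/100, -7)
  seg 4: up by d10 = 317/100 → (8057/100, -383/100)
  seg 5: right by d6 = 14 → (9457/100, -383/100)
  seg 6: right by d10 = 317/100 → (4887/50, -383/100)
  seg 7: right by d1 = 13/5 → (5017/50, -383/100)
  seg 8: left by d7 = 8057/100 → (1977/100, -383/100)
  seg 9: up by d9 = 7/6 → (1977/100, -799/300)
  seg 10: left by d9 = 7/6 → (5581/300, -799/300)

d5 = 57/20
d6 = 14
d7 = 8057/100
d8 = 14/3
d9 = 7/6
d10 = 317/100
endpoint = (5581/300, -799/300)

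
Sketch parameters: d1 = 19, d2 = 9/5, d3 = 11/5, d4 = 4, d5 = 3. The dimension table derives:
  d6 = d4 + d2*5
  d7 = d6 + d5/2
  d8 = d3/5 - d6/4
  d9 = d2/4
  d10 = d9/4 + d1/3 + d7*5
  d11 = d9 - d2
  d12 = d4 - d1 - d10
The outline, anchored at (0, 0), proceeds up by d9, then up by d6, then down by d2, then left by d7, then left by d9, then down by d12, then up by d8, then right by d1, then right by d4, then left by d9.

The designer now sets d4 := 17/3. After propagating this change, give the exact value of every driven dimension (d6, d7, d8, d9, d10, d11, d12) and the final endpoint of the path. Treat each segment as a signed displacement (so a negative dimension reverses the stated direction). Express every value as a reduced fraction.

d6 = 44/3
d7 = 97/6
d8 = -242/75
d9 = 9/20
d10 = 20947/240
d11 = -27/20
d12 = -8049/80
endpoint = (38/5, 44281/400)

Apply edit: d4 := 17/3
  d6 = d4 + d2*5 = 44/3
  d7 = d6 + d5/2 = 97/6
  d8 = d3/5 - d6/4 = -242/75
  d9 = d2/4 = 9/20
  d10 = d9/4 + d1/3 + d7*5 = 20947/240
  d11 = d9 - d2 = -27/20
  d12 = d4 - d1 - d10 = -8049/80
Walk from origin (0, 0):
  seg 1: up by d9 = 9/20 → (0, 9/20)
  seg 2: up by d6 = 44/3 → (0, 907/60)
  seg 3: down by d2 = 9/5 → (0, 799/60)
  seg 4: left by d7 = 97/6 → (-97/6, 799/60)
  seg 5: left by d9 = 9/20 → (-997/60, 799/60)
  seg 6: down by d12 = -8049/80 → (-997/60, 27343/240)
  seg 7: up by d8 = -242/75 → (-997/60, 44281/400)
  seg 8: right by d1 = 19 → (143/60, 44281/400)
  seg 9: right by d4 = 17/3 → (161/20, 44281/400)
  seg 10: left by d9 = 9/20 → (38/5, 44281/400)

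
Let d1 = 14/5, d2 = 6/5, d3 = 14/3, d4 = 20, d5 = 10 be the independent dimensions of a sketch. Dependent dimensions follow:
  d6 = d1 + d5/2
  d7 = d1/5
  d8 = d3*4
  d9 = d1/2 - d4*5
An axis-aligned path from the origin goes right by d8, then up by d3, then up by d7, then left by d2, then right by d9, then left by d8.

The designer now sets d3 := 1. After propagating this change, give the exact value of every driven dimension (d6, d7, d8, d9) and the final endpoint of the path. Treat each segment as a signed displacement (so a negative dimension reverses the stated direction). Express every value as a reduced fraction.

Apply edit: d3 := 1
  d6 = d1 + d5/2 = 39/5
  d7 = d1/5 = 14/25
  d8 = d3*4 = 4
  d9 = d1/2 - d4*5 = -493/5
Walk from origin (0, 0):
  seg 1: right by d8 = 4 → (4, 0)
  seg 2: up by d3 = 1 → (4, 1)
  seg 3: up by d7 = 14/25 → (4, 39/25)
  seg 4: left by d2 = 6/5 → (14/5, 39/25)
  seg 5: right by d9 = -493/5 → (-479/5, 39/25)
  seg 6: left by d8 = 4 → (-499/5, 39/25)

d6 = 39/5
d7 = 14/25
d8 = 4
d9 = -493/5
endpoint = (-499/5, 39/25)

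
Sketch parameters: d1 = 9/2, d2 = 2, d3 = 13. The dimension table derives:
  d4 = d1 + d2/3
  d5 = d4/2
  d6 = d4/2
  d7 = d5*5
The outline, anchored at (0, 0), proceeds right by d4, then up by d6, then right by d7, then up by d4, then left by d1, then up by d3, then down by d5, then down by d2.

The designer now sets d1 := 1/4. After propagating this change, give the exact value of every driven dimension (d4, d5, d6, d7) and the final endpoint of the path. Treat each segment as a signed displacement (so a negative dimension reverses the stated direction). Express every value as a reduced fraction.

d4 = 11/12
d5 = 11/24
d6 = 11/24
d7 = 55/24
endpoint = (71/24, 143/12)

Apply edit: d1 := 1/4
  d4 = d1 + d2/3 = 11/12
  d5 = d4/2 = 11/24
  d6 = d4/2 = 11/24
  d7 = d5*5 = 55/24
Walk from origin (0, 0):
  seg 1: right by d4 = 11/12 → (11/12, 0)
  seg 2: up by d6 = 11/24 → (11/12, 11/24)
  seg 3: right by d7 = 55/24 → (77/24, 11/24)
  seg 4: up by d4 = 11/12 → (77/24, 11/8)
  seg 5: left by d1 = 1/4 → (71/24, 11/8)
  seg 6: up by d3 = 13 → (71/24, 115/8)
  seg 7: down by d5 = 11/24 → (71/24, 167/12)
  seg 8: down by d2 = 2 → (71/24, 143/12)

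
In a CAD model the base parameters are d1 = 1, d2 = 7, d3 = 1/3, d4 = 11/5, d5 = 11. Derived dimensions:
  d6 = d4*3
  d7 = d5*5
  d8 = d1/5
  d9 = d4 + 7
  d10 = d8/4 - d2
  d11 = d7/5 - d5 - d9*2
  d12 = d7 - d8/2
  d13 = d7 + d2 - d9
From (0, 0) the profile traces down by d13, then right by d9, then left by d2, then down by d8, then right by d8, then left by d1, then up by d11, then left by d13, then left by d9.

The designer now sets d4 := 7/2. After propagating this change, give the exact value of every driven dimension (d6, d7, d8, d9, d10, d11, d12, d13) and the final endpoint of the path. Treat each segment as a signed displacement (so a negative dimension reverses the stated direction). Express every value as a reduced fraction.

Apply edit: d4 := 7/2
  d6 = d4*3 = 21/2
  d7 = d5*5 = 55
  d8 = d1/5 = 1/5
  d9 = d4 + 7 = 21/2
  d10 = d8/4 - d2 = -139/20
  d11 = d7/5 - d5 - d9*2 = -21
  d12 = d7 - d8/2 = 549/10
  d13 = d7 + d2 - d9 = 103/2
Walk from origin (0, 0):
  seg 1: down by d13 = 103/2 → (0, -103/2)
  seg 2: right by d9 = 21/2 → (21/2, -103/2)
  seg 3: left by d2 = 7 → (7/2, -103/2)
  seg 4: down by d8 = 1/5 → (7/2, -517/10)
  seg 5: right by d8 = 1/5 → (37/10, -517/10)
  seg 6: left by d1 = 1 → (27/10, -517/10)
  seg 7: up by d11 = -21 → (27/10, -727/10)
  seg 8: left by d13 = 103/2 → (-244/5, -727/10)
  seg 9: left by d9 = 21/2 → (-593/10, -727/10)

d6 = 21/2
d7 = 55
d8 = 1/5
d9 = 21/2
d10 = -139/20
d11 = -21
d12 = 549/10
d13 = 103/2
endpoint = (-593/10, -727/10)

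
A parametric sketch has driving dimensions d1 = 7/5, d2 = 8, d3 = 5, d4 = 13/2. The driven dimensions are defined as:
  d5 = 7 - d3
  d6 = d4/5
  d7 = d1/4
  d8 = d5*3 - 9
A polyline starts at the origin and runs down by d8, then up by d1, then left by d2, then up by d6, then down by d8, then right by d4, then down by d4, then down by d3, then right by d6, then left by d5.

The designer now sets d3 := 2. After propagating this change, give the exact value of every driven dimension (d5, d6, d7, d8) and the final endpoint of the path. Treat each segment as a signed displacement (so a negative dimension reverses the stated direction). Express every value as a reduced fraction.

Apply edit: d3 := 2
  d5 = 7 - d3 = 5
  d6 = d4/5 = 13/10
  d7 = d1/4 = 7/20
  d8 = d5*3 - 9 = 6
Walk from origin (0, 0):
  seg 1: down by d8 = 6 → (0, -6)
  seg 2: up by d1 = 7/5 → (0, -23/5)
  seg 3: left by d2 = 8 → (-8, -23/5)
  seg 4: up by d6 = 13/10 → (-8, -33/10)
  seg 5: down by d8 = 6 → (-8, -93/10)
  seg 6: right by d4 = 13/2 → (-3/2, -93/10)
  seg 7: down by d4 = 13/2 → (-3/2, -79/5)
  seg 8: down by d3 = 2 → (-3/2, -89/5)
  seg 9: right by d6 = 13/10 → (-1/5, -89/5)
  seg 10: left by d5 = 5 → (-26/5, -89/5)

d5 = 5
d6 = 13/10
d7 = 7/20
d8 = 6
endpoint = (-26/5, -89/5)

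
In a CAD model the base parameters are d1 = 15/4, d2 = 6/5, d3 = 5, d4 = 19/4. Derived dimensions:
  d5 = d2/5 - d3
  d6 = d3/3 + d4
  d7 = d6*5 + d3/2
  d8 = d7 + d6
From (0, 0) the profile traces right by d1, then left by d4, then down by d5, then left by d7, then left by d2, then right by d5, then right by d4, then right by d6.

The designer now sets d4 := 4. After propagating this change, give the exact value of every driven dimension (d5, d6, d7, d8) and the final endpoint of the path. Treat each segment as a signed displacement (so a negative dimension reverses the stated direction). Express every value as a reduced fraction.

Apply edit: d4 := 4
  d5 = d2/5 - d3 = -119/25
  d6 = d3/3 + d4 = 17/3
  d7 = d6*5 + d3/2 = 185/6
  d8 = d7 + d6 = 73/2
Walk from origin (0, 0):
  seg 1: right by d1 = 15/4 → (15/4, 0)
  seg 2: left by d4 = 4 → (-1/4, 0)
  seg 3: down by d5 = -119/25 → (-1/4, 119/25)
  seg 4: left by d7 = 185/6 → (-373/12, 119/25)
  seg 5: left by d2 = 6/5 → (-1937/60, 119/25)
  seg 6: right by d5 = -119/25 → (-11113/300, 119/25)
  seg 7: right by d4 = 4 → (-9913/300, 119/25)
  seg 8: right by d6 = 17/3 → (-8213/300, 119/25)

d5 = -119/25
d6 = 17/3
d7 = 185/6
d8 = 73/2
endpoint = (-8213/300, 119/25)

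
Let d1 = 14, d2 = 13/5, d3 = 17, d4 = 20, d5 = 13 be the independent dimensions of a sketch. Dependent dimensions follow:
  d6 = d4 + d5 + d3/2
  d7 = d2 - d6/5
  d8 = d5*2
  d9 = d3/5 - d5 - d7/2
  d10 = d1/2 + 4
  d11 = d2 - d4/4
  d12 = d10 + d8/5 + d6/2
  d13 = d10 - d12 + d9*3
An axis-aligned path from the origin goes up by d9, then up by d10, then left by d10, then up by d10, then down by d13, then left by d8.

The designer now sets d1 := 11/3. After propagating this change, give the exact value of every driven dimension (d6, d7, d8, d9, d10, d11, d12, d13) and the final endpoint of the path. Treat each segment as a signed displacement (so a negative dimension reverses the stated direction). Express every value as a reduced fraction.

d6 = 83/2
d7 = -57/10
d8 = 26
d9 = -27/4
d10 = 35/6
d11 = -12/5
d12 = 1907/60
d13 = -231/5
endpoint = (-191/6, 3067/60)

Apply edit: d1 := 11/3
  d6 = d4 + d5 + d3/2 = 83/2
  d7 = d2 - d6/5 = -57/10
  d8 = d5*2 = 26
  d9 = d3/5 - d5 - d7/2 = -27/4
  d10 = d1/2 + 4 = 35/6
  d11 = d2 - d4/4 = -12/5
  d12 = d10 + d8/5 + d6/2 = 1907/60
  d13 = d10 - d12 + d9*3 = -231/5
Walk from origin (0, 0):
  seg 1: up by d9 = -27/4 → (0, -27/4)
  seg 2: up by d10 = 35/6 → (0, -11/12)
  seg 3: left by d10 = 35/6 → (-35/6, -11/12)
  seg 4: up by d10 = 35/6 → (-35/6, 59/12)
  seg 5: down by d13 = -231/5 → (-35/6, 3067/60)
  seg 6: left by d8 = 26 → (-191/6, 3067/60)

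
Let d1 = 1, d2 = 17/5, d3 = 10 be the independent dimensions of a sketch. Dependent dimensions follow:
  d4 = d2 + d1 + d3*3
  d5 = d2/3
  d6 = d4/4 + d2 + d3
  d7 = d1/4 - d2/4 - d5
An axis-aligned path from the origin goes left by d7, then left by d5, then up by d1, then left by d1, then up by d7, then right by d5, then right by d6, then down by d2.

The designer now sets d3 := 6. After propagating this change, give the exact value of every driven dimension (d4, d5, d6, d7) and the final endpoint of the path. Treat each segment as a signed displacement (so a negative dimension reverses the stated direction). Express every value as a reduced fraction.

Apply edit: d3 := 6
  d4 = d2 + d1 + d3*3 = 112/5
  d5 = d2/3 = 17/15
  d6 = d4/4 + d2 + d3 = 15
  d7 = d1/4 - d2/4 - d5 = -26/15
Walk from origin (0, 0):
  seg 1: left by d7 = -26/15 → (26/15, 0)
  seg 2: left by d5 = 17/15 → (3/5, 0)
  seg 3: up by d1 = 1 → (3/5, 1)
  seg 4: left by d1 = 1 → (-2/5, 1)
  seg 5: up by d7 = -26/15 → (-2/5, -11/15)
  seg 6: right by d5 = 17/15 → (11/15, -11/15)
  seg 7: right by d6 = 15 → (236/15, -11/15)
  seg 8: down by d2 = 17/5 → (236/15, -62/15)

d4 = 112/5
d5 = 17/15
d6 = 15
d7 = -26/15
endpoint = (236/15, -62/15)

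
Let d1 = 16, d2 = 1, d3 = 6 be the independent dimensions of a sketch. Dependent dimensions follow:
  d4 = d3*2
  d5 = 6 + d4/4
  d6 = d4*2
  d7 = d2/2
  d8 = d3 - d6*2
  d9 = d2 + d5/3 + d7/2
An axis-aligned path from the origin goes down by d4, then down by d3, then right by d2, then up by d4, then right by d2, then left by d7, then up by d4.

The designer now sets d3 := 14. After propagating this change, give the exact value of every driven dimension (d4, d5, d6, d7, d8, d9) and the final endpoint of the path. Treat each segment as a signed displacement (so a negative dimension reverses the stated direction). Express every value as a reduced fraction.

Apply edit: d3 := 14
  d4 = d3*2 = 28
  d5 = 6 + d4/4 = 13
  d6 = d4*2 = 56
  d7 = d2/2 = 1/2
  d8 = d3 - d6*2 = -98
  d9 = d2 + d5/3 + d7/2 = 67/12
Walk from origin (0, 0):
  seg 1: down by d4 = 28 → (0, -28)
  seg 2: down by d3 = 14 → (0, -42)
  seg 3: right by d2 = 1 → (1, -42)
  seg 4: up by d4 = 28 → (1, -14)
  seg 5: right by d2 = 1 → (2, -14)
  seg 6: left by d7 = 1/2 → (3/2, -14)
  seg 7: up by d4 = 28 → (3/2, 14)

d4 = 28
d5 = 13
d6 = 56
d7 = 1/2
d8 = -98
d9 = 67/12
endpoint = (3/2, 14)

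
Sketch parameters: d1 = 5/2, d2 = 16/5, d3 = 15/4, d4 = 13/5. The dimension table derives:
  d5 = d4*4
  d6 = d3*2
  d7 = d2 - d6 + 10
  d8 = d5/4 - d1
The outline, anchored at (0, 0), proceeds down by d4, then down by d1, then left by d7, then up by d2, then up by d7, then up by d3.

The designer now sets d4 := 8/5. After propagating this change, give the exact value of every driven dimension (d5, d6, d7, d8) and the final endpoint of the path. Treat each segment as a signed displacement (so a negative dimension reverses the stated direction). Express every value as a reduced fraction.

d5 = 32/5
d6 = 15/2
d7 = 57/10
d8 = -9/10
endpoint = (-57/10, 171/20)

Apply edit: d4 := 8/5
  d5 = d4*4 = 32/5
  d6 = d3*2 = 15/2
  d7 = d2 - d6 + 10 = 57/10
  d8 = d5/4 - d1 = -9/10
Walk from origin (0, 0):
  seg 1: down by d4 = 8/5 → (0, -8/5)
  seg 2: down by d1 = 5/2 → (0, -41/10)
  seg 3: left by d7 = 57/10 → (-57/10, -41/10)
  seg 4: up by d2 = 16/5 → (-57/10, -9/10)
  seg 5: up by d7 = 57/10 → (-57/10, 24/5)
  seg 6: up by d3 = 15/4 → (-57/10, 171/20)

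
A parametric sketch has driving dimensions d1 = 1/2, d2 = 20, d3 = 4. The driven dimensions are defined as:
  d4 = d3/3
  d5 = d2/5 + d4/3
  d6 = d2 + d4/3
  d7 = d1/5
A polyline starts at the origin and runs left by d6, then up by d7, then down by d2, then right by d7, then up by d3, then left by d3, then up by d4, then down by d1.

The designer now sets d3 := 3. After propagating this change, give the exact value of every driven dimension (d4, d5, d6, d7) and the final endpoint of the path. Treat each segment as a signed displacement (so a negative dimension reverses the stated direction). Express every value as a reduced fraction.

Apply edit: d3 := 3
  d4 = d3/3 = 1
  d5 = d2/5 + d4/3 = 13/3
  d6 = d2 + d4/3 = 61/3
  d7 = d1/5 = 1/10
Walk from origin (0, 0):
  seg 1: left by d6 = 61/3 → (-61/3, 0)
  seg 2: up by d7 = 1/10 → (-61/3, 1/10)
  seg 3: down by d2 = 20 → (-61/3, -199/10)
  seg 4: right by d7 = 1/10 → (-607/30, -199/10)
  seg 5: up by d3 = 3 → (-607/30, -169/10)
  seg 6: left by d3 = 3 → (-697/30, -169/10)
  seg 7: up by d4 = 1 → (-697/30, -159/10)
  seg 8: down by d1 = 1/2 → (-697/30, -82/5)

d4 = 1
d5 = 13/3
d6 = 61/3
d7 = 1/10
endpoint = (-697/30, -82/5)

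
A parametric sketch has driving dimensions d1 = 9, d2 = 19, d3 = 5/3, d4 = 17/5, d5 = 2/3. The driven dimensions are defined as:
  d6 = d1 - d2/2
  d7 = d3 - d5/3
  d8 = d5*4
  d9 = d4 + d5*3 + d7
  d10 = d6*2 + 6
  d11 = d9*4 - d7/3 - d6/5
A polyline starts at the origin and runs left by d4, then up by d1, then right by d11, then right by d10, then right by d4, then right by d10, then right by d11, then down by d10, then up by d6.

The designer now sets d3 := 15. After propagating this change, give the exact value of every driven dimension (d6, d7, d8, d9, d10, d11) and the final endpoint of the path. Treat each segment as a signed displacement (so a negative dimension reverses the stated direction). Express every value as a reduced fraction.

d6 = -1/2
d7 = 133/9
d8 = 8/3
d9 = 908/45
d10 = 5
d11 = 20489/270
endpoint = (21839/135, 7/2)

Apply edit: d3 := 15
  d6 = d1 - d2/2 = -1/2
  d7 = d3 - d5/3 = 133/9
  d8 = d5*4 = 8/3
  d9 = d4 + d5*3 + d7 = 908/45
  d10 = d6*2 + 6 = 5
  d11 = d9*4 - d7/3 - d6/5 = 20489/270
Walk from origin (0, 0):
  seg 1: left by d4 = 17/5 → (-17/5, 0)
  seg 2: up by d1 = 9 → (-17/5, 9)
  seg 3: right by d11 = 20489/270 → (19571/270, 9)
  seg 4: right by d10 = 5 → (20921/270, 9)
  seg 5: right by d4 = 17/5 → (21839/270, 9)
  seg 6: right by d10 = 5 → (23189/270, 9)
  seg 7: right by d11 = 20489/270 → (21839/135, 9)
  seg 8: down by d10 = 5 → (21839/135, 4)
  seg 9: up by d6 = -1/2 → (21839/135, 7/2)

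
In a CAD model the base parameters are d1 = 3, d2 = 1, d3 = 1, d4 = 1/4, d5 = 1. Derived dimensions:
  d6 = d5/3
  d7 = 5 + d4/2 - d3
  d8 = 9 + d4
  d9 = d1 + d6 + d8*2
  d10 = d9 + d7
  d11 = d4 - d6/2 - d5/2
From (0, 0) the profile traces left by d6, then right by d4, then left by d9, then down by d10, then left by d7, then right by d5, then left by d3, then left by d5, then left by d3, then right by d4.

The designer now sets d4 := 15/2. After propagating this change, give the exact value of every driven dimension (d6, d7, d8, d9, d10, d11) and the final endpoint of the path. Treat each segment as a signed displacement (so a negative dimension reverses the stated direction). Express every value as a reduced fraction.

Apply edit: d4 := 15/2
  d6 = d5/3 = 1/3
  d7 = 5 + d4/2 - d3 = 31/4
  d8 = 9 + d4 = 33/2
  d9 = d1 + d6 + d8*2 = 109/3
  d10 = d9 + d7 = 529/12
  d11 = d4 - d6/2 - d5/2 = 41/6
Walk from origin (0, 0):
  seg 1: left by d6 = 1/3 → (-1/3, 0)
  seg 2: right by d4 = 15/2 → (43/6, 0)
  seg 3: left by d9 = 109/3 → (-175/6, 0)
  seg 4: down by d10 = 529/12 → (-175/6, -529/12)
  seg 5: left by d7 = 31/4 → (-443/12, -529/12)
  seg 6: right by d5 = 1 → (-431/12, -529/12)
  seg 7: left by d3 = 1 → (-443/12, -529/12)
  seg 8: left by d5 = 1 → (-455/12, -529/12)
  seg 9: left by d3 = 1 → (-467/12, -529/12)
  seg 10: right by d4 = 15/2 → (-377/12, -529/12)

d6 = 1/3
d7 = 31/4
d8 = 33/2
d9 = 109/3
d10 = 529/12
d11 = 41/6
endpoint = (-377/12, -529/12)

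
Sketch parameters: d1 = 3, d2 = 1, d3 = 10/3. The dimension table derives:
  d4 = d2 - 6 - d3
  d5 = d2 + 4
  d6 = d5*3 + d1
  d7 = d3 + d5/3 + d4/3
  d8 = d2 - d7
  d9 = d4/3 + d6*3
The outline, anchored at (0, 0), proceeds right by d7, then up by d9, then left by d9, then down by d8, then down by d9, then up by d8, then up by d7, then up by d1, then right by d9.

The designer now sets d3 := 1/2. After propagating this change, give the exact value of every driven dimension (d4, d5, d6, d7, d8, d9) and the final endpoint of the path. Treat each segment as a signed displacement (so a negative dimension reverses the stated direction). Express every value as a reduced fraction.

Apply edit: d3 := 1/2
  d4 = d2 - 6 - d3 = -11/2
  d5 = d2 + 4 = 5
  d6 = d5*3 + d1 = 18
  d7 = d3 + d5/3 + d4/3 = 1/3
  d8 = d2 - d7 = 2/3
  d9 = d4/3 + d6*3 = 313/6
Walk from origin (0, 0):
  seg 1: right by d7 = 1/3 → (1/3, 0)
  seg 2: up by d9 = 313/6 → (1/3, 313/6)
  seg 3: left by d9 = 313/6 → (-311/6, 313/6)
  seg 4: down by d8 = 2/3 → (-311/6, 103/2)
  seg 5: down by d9 = 313/6 → (-311/6, -2/3)
  seg 6: up by d8 = 2/3 → (-311/6, 0)
  seg 7: up by d7 = 1/3 → (-311/6, 1/3)
  seg 8: up by d1 = 3 → (-311/6, 10/3)
  seg 9: right by d9 = 313/6 → (1/3, 10/3)

d4 = -11/2
d5 = 5
d6 = 18
d7 = 1/3
d8 = 2/3
d9 = 313/6
endpoint = (1/3, 10/3)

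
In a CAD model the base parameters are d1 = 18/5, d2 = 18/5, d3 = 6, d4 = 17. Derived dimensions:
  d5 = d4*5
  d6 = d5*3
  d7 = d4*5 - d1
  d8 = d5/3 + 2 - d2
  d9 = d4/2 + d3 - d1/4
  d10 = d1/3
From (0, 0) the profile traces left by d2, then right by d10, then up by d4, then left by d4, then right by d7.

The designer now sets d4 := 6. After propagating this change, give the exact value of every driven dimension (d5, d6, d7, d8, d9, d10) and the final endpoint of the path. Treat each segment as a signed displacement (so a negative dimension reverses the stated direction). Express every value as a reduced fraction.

d5 = 30
d6 = 90
d7 = 132/5
d8 = 42/5
d9 = 81/10
d10 = 6/5
endpoint = (18, 6)

Apply edit: d4 := 6
  d5 = d4*5 = 30
  d6 = d5*3 = 90
  d7 = d4*5 - d1 = 132/5
  d8 = d5/3 + 2 - d2 = 42/5
  d9 = d4/2 + d3 - d1/4 = 81/10
  d10 = d1/3 = 6/5
Walk from origin (0, 0):
  seg 1: left by d2 = 18/5 → (-18/5, 0)
  seg 2: right by d10 = 6/5 → (-12/5, 0)
  seg 3: up by d4 = 6 → (-12/5, 6)
  seg 4: left by d4 = 6 → (-42/5, 6)
  seg 5: right by d7 = 132/5 → (18, 6)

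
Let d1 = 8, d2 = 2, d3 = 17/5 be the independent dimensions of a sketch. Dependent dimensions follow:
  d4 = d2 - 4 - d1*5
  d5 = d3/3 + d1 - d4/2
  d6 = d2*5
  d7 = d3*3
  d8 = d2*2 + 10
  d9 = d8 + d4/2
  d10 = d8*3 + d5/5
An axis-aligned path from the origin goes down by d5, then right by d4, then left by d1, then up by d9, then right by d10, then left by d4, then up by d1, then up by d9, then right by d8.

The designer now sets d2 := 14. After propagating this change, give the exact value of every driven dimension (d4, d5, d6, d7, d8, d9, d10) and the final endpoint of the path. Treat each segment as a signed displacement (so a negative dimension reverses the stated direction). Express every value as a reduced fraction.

Apply edit: d2 := 14
  d4 = d2 - 4 - d1*5 = -30
  d5 = d3/3 + d1 - d4/2 = 362/15
  d6 = d2*5 = 70
  d7 = d3*3 = 51/5
  d8 = d2*2 + 10 = 38
  d9 = d8 + d4/2 = 23
  d10 = d8*3 + d5/5 = 8912/75
Walk from origin (0, 0):
  seg 1: down by d5 = 362/15 → (0, -362/15)
  seg 2: right by d4 = -30 → (-30, -362/15)
  seg 3: left by d1 = 8 → (-38, -362/15)
  seg 4: up by d9 = 23 → (-38, -17/15)
  seg 5: right by d10 = 8912/75 → (6062/75, -17/15)
  seg 6: left by d4 = -30 → (8312/75, -17/15)
  seg 7: up by d1 = 8 → (8312/75, 103/15)
  seg 8: up by d9 = 23 → (8312/75, 448/15)
  seg 9: right by d8 = 38 → (11162/75, 448/15)

d4 = -30
d5 = 362/15
d6 = 70
d7 = 51/5
d8 = 38
d9 = 23
d10 = 8912/75
endpoint = (11162/75, 448/15)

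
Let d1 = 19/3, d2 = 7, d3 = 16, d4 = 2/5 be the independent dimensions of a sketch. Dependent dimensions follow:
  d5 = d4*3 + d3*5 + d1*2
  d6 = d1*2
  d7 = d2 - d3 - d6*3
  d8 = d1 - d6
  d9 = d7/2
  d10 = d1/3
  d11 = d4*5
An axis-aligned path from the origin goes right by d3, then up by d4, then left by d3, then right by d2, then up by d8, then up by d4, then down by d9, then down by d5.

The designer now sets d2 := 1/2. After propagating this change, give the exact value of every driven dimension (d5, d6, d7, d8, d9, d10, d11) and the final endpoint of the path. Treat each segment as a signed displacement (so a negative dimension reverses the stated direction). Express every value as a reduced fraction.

Apply edit: d2 := 1/2
  d5 = d4*3 + d3*5 + d1*2 = 1408/15
  d6 = d1*2 = 38/3
  d7 = d2 - d3 - d6*3 = -107/2
  d8 = d1 - d6 = -19/3
  d9 = d7/2 = -107/4
  d10 = d1/3 = 19/9
  d11 = d4*5 = 2
Walk from origin (0, 0):
  seg 1: right by d3 = 16 → (16, 0)
  seg 2: up by d4 = 2/5 → (16, 2/5)
  seg 3: left by d3 = 16 → (0, 2/5)
  seg 4: right by d2 = 1/2 → (1/2, 2/5)
  seg 5: up by d8 = -19/3 → (1/2, -89/15)
  seg 6: up by d4 = 2/5 → (1/2, -83/15)
  seg 7: down by d9 = -107/4 → (1/2, 1273/60)
  seg 8: down by d5 = 1408/15 → (1/2, -1453/20)

d5 = 1408/15
d6 = 38/3
d7 = -107/2
d8 = -19/3
d9 = -107/4
d10 = 19/9
d11 = 2
endpoint = (1/2, -1453/20)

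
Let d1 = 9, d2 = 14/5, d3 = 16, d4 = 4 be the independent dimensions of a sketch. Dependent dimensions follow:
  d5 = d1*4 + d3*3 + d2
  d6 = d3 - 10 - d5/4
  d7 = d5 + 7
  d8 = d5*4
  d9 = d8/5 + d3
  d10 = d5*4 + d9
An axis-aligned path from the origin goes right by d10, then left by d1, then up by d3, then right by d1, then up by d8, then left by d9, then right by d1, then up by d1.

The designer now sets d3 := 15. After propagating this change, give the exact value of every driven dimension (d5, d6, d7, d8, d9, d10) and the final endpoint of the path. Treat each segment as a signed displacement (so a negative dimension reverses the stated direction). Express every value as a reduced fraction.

d5 = 419/5
d6 = -319/20
d7 = 454/5
d8 = 1676/5
d9 = 2051/25
d10 = 10431/25
endpoint = (1721/5, 1796/5)

Apply edit: d3 := 15
  d5 = d1*4 + d3*3 + d2 = 419/5
  d6 = d3 - 10 - d5/4 = -319/20
  d7 = d5 + 7 = 454/5
  d8 = d5*4 = 1676/5
  d9 = d8/5 + d3 = 2051/25
  d10 = d5*4 + d9 = 10431/25
Walk from origin (0, 0):
  seg 1: right by d10 = 10431/25 → (10431/25, 0)
  seg 2: left by d1 = 9 → (10206/25, 0)
  seg 3: up by d3 = 15 → (10206/25, 15)
  seg 4: right by d1 = 9 → (10431/25, 15)
  seg 5: up by d8 = 1676/5 → (10431/25, 1751/5)
  seg 6: left by d9 = 2051/25 → (1676/5, 1751/5)
  seg 7: right by d1 = 9 → (1721/5, 1751/5)
  seg 8: up by d1 = 9 → (1721/5, 1796/5)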